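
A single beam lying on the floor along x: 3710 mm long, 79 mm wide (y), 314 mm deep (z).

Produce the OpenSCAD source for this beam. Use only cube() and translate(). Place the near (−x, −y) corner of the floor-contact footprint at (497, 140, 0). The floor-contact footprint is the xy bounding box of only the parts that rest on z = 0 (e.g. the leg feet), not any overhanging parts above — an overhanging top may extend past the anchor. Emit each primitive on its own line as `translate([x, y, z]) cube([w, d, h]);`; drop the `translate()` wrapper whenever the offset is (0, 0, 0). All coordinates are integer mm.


translate([497, 140, 0]) cube([3710, 79, 314]);


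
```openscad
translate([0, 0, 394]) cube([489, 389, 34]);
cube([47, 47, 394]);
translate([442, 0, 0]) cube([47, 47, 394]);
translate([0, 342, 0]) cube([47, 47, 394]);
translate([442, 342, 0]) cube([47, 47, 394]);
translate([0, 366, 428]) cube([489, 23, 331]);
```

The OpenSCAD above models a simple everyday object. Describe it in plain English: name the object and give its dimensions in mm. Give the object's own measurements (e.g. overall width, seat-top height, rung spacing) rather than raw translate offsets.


A chair. The seat is a 489×389×34 mm slab with its top at z = 428 mm, on four 47×47 mm corner legs (flush with the seat edges, standing on z = 0). A flat backrest 23 mm thick, 331 mm tall, spans the full seat width and rises from the seat top along its +y edge, rear face flush with the rear of the seat.


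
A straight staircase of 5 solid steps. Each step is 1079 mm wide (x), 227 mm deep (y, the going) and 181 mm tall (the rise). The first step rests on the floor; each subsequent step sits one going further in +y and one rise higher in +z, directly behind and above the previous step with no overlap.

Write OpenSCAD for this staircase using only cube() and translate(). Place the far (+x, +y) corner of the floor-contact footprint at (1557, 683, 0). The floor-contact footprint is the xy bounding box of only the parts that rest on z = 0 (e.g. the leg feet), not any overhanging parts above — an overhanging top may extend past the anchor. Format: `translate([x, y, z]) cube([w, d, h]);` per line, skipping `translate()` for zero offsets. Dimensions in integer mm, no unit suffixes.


translate([478, 456, 0]) cube([1079, 227, 181]);
translate([478, 683, 181]) cube([1079, 227, 181]);
translate([478, 910, 362]) cube([1079, 227, 181]);
translate([478, 1137, 543]) cube([1079, 227, 181]);
translate([478, 1364, 724]) cube([1079, 227, 181]);


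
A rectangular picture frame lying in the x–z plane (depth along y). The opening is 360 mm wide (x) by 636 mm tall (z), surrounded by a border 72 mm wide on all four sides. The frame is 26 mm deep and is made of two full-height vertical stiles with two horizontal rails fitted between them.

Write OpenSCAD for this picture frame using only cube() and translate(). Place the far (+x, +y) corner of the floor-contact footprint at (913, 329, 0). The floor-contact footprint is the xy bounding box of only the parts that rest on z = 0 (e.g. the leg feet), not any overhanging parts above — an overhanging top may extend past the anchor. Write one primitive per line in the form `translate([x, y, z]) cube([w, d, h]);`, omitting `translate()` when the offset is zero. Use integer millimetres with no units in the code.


translate([409, 303, 0]) cube([72, 26, 780]);
translate([841, 303, 0]) cube([72, 26, 780]);
translate([481, 303, 0]) cube([360, 26, 72]);
translate([481, 303, 708]) cube([360, 26, 72]);


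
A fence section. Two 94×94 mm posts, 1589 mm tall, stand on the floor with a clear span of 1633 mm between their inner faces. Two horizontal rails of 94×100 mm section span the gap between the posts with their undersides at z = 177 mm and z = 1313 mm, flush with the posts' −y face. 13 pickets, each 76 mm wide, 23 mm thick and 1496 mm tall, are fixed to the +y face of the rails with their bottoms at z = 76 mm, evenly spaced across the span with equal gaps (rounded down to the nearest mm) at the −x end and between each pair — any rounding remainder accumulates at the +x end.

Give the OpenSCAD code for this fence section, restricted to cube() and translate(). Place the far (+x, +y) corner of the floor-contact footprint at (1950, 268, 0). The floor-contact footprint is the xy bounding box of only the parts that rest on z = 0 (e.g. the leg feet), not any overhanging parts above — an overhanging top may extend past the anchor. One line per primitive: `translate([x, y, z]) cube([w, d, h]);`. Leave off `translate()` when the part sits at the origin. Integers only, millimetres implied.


translate([129, 174, 0]) cube([94, 94, 1589]);
translate([1856, 174, 0]) cube([94, 94, 1589]);
translate([223, 174, 177]) cube([1633, 94, 100]);
translate([223, 174, 1313]) cube([1633, 94, 100]);
translate([269, 268, 76]) cube([76, 23, 1496]);
translate([391, 268, 76]) cube([76, 23, 1496]);
translate([513, 268, 76]) cube([76, 23, 1496]);
translate([635, 268, 76]) cube([76, 23, 1496]);
translate([757, 268, 76]) cube([76, 23, 1496]);
translate([879, 268, 76]) cube([76, 23, 1496]);
translate([1001, 268, 76]) cube([76, 23, 1496]);
translate([1123, 268, 76]) cube([76, 23, 1496]);
translate([1245, 268, 76]) cube([76, 23, 1496]);
translate([1367, 268, 76]) cube([76, 23, 1496]);
translate([1489, 268, 76]) cube([76, 23, 1496]);
translate([1611, 268, 76]) cube([76, 23, 1496]);
translate([1733, 268, 76]) cube([76, 23, 1496]);


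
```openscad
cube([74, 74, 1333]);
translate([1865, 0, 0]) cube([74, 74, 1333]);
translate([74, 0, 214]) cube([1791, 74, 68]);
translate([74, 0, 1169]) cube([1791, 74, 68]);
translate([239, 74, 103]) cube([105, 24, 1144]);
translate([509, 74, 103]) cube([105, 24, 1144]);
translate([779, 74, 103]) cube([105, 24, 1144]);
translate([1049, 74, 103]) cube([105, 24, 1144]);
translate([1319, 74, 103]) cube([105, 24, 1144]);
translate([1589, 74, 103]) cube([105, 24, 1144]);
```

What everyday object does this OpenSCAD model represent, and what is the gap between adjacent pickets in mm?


A fence section. The picket gap is 165 mm.

Two posts, two rails, 6 pickets — a fence section. Span 1791 mm holds 6 pickets of 105 mm with 7 equal gaps: ⌊(1791 − 6·105) / 7⌋ = 165 mm.


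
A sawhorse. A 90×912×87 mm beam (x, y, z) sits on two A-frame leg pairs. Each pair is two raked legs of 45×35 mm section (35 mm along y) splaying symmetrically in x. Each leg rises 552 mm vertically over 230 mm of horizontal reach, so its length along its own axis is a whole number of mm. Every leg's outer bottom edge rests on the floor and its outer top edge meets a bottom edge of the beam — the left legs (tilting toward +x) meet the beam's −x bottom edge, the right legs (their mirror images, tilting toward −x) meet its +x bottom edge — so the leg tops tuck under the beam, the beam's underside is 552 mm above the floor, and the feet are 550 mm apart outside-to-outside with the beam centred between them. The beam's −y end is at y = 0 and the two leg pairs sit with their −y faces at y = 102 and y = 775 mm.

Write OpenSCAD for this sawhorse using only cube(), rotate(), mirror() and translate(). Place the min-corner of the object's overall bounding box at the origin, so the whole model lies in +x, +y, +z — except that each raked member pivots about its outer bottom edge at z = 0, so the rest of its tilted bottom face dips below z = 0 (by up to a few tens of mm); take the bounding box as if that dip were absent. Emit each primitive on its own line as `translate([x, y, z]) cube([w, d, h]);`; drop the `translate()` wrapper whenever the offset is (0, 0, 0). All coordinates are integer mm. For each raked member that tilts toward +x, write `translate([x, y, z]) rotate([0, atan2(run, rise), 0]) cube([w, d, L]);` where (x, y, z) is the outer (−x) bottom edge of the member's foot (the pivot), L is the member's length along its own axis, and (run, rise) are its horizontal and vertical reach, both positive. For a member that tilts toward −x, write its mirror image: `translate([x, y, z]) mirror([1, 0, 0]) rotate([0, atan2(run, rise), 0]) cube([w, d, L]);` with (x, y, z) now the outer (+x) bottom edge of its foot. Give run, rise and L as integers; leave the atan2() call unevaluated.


translate([230, 0, 552]) cube([90, 912, 87]);
translate([0, 102, 0]) rotate([0, atan2(230, 552), 0]) cube([45, 35, 598]);
translate([550, 102, 0]) mirror([1, 0, 0]) rotate([0, atan2(230, 552), 0]) cube([45, 35, 598]);
translate([0, 775, 0]) rotate([0, atan2(230, 552), 0]) cube([45, 35, 598]);
translate([550, 775, 0]) mirror([1, 0, 0]) rotate([0, atan2(230, 552), 0]) cube([45, 35, 598]);


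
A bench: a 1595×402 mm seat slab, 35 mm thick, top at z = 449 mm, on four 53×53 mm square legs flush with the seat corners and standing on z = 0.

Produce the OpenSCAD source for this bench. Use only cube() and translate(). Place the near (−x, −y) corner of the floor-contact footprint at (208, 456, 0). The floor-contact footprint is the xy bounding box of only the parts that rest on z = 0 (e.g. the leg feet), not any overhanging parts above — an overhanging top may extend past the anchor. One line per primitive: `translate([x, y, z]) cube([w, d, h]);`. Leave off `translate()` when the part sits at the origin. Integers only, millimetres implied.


translate([208, 456, 414]) cube([1595, 402, 35]);
translate([208, 456, 0]) cube([53, 53, 414]);
translate([208, 805, 0]) cube([53, 53, 414]);
translate([1750, 456, 0]) cube([53, 53, 414]);
translate([1750, 805, 0]) cube([53, 53, 414]);


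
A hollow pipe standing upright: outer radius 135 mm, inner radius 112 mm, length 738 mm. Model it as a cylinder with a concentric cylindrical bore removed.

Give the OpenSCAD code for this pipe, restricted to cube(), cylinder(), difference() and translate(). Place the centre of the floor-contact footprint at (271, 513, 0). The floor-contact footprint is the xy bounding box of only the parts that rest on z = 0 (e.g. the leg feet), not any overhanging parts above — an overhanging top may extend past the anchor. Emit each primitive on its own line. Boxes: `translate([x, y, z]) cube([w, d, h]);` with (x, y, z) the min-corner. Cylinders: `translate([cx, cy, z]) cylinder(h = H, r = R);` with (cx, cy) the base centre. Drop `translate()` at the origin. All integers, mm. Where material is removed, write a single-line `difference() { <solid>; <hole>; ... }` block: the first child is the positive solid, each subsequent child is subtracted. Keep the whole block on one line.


difference() { translate([271, 513, 0]) cylinder(h = 738, r = 135); translate([271, 513, 0]) cylinder(h = 738, r = 112); }


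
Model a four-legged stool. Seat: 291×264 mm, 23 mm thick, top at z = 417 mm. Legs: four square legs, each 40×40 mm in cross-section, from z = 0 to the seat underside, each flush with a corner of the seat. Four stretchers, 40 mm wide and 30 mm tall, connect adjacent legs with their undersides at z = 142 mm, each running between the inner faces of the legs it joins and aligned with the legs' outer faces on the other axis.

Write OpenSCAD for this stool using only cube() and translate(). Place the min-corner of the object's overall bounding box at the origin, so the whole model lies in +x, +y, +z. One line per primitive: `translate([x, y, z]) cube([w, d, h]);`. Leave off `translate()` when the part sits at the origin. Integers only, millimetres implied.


translate([0, 0, 394]) cube([291, 264, 23]);
cube([40, 40, 394]);
translate([251, 0, 0]) cube([40, 40, 394]);
translate([0, 224, 0]) cube([40, 40, 394]);
translate([251, 224, 0]) cube([40, 40, 394]);
translate([40, 0, 142]) cube([211, 40, 30]);
translate([40, 224, 142]) cube([211, 40, 30]);
translate([0, 40, 142]) cube([40, 184, 30]);
translate([251, 40, 142]) cube([40, 184, 30]);


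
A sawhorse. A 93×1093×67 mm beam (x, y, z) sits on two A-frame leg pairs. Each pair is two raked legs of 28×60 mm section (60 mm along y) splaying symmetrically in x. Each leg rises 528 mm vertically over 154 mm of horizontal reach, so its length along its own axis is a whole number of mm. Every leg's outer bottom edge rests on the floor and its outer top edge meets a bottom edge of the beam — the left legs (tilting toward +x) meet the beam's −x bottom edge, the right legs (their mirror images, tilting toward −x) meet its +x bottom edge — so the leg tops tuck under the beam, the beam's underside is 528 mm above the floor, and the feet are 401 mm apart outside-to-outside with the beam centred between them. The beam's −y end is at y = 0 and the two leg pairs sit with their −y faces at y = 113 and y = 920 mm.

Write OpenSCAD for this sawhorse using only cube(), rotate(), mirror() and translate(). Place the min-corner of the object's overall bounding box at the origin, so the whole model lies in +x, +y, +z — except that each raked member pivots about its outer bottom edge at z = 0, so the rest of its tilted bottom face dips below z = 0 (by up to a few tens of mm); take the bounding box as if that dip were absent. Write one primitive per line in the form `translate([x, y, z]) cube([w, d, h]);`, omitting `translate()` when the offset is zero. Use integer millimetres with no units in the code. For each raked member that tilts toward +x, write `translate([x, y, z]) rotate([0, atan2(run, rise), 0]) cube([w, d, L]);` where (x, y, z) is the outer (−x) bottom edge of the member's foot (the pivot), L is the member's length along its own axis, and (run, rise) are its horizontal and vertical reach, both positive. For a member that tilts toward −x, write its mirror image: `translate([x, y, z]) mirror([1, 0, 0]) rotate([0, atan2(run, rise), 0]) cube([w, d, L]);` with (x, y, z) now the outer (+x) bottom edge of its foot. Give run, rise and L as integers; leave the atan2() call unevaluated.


translate([154, 0, 528]) cube([93, 1093, 67]);
translate([0, 113, 0]) rotate([0, atan2(154, 528), 0]) cube([28, 60, 550]);
translate([401, 113, 0]) mirror([1, 0, 0]) rotate([0, atan2(154, 528), 0]) cube([28, 60, 550]);
translate([0, 920, 0]) rotate([0, atan2(154, 528), 0]) cube([28, 60, 550]);
translate([401, 920, 0]) mirror([1, 0, 0]) rotate([0, atan2(154, 528), 0]) cube([28, 60, 550]);


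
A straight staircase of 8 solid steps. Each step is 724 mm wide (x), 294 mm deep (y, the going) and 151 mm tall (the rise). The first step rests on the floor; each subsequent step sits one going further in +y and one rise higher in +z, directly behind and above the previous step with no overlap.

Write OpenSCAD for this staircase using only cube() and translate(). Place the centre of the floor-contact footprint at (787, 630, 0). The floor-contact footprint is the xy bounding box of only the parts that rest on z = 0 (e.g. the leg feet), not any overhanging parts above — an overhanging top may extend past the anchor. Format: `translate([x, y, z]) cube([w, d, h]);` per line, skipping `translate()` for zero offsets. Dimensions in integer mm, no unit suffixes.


translate([425, 483, 0]) cube([724, 294, 151]);
translate([425, 777, 151]) cube([724, 294, 151]);
translate([425, 1071, 302]) cube([724, 294, 151]);
translate([425, 1365, 453]) cube([724, 294, 151]);
translate([425, 1659, 604]) cube([724, 294, 151]);
translate([425, 1953, 755]) cube([724, 294, 151]);
translate([425, 2247, 906]) cube([724, 294, 151]);
translate([425, 2541, 1057]) cube([724, 294, 151]);


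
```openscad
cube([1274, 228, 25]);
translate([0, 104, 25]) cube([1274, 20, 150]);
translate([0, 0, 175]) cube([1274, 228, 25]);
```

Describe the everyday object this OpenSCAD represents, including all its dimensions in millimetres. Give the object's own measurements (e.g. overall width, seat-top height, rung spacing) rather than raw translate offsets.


An I-beam lying along x, 1274 mm long. Overall section height 200 mm. Two flanges 228 mm wide (y) and 25 mm thick, one on the floor and one at the top; a web 20 mm thick runs between them, centred on the flange width.


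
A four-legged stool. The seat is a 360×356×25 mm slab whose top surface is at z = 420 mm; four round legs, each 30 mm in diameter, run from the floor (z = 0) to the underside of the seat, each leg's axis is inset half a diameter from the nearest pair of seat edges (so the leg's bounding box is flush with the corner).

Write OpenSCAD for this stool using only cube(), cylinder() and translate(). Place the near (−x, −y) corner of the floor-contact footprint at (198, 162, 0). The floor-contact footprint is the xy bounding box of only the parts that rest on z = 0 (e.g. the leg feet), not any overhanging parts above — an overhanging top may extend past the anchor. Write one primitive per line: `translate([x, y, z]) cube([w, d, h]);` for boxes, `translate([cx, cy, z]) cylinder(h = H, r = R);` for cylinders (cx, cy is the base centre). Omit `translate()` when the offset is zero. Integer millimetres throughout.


translate([198, 162, 395]) cube([360, 356, 25]);
translate([213, 177, 0]) cylinder(h = 395, r = 15);
translate([543, 177, 0]) cylinder(h = 395, r = 15);
translate([213, 503, 0]) cylinder(h = 395, r = 15);
translate([543, 503, 0]) cylinder(h = 395, r = 15);


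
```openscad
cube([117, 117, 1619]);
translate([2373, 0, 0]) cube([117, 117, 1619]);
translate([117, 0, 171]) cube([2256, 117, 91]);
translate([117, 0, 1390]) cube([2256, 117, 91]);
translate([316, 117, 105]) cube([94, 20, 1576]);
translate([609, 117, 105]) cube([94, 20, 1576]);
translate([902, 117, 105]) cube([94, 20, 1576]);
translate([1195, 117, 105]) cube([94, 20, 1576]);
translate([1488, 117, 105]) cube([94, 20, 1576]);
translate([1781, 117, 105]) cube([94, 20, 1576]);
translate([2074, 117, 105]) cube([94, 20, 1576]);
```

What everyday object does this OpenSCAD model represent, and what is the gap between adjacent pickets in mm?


A fence section. The picket gap is 199 mm.

Two posts, two rails, 7 pickets — a fence section. Span 2256 mm holds 7 pickets of 94 mm with 8 equal gaps: ⌊(2256 − 7·94) / 8⌋ = 199 mm.


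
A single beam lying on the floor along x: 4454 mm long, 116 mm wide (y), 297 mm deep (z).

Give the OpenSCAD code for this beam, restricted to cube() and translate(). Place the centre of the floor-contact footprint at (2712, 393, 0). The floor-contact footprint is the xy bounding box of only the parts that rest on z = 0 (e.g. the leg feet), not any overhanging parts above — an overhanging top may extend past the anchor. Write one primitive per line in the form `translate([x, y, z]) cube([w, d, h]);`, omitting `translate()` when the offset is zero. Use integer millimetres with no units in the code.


translate([485, 335, 0]) cube([4454, 116, 297]);


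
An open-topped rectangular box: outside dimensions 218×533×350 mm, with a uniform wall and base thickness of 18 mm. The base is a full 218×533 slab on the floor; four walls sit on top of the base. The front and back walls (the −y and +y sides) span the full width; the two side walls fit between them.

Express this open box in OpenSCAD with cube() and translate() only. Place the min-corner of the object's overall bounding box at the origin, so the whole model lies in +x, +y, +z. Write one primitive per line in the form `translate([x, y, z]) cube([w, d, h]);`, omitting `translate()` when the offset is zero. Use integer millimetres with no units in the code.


cube([218, 533, 18]);
translate([0, 0, 18]) cube([218, 18, 332]);
translate([0, 515, 18]) cube([218, 18, 332]);
translate([0, 18, 18]) cube([18, 497, 332]);
translate([200, 18, 18]) cube([18, 497, 332]);


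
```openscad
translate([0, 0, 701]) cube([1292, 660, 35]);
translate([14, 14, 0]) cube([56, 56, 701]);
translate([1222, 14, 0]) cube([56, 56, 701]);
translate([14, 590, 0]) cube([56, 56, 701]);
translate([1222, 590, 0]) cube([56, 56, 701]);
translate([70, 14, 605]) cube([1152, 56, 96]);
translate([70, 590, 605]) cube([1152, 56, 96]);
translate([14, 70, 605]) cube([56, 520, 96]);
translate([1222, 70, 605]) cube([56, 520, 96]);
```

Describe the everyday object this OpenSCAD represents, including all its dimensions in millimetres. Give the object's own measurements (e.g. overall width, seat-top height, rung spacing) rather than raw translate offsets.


A rectangular dining table. The top is 1292×660×35 mm with its upper surface at z = 736 mm. It stands on four 56×56 mm square legs, each inset 14 mm from the nearest pair of top edges, running from the floor to the underside of the top. Four apron rails, 56 mm thick and 96 mm tall, run between adjacent legs with their top edges flush with the underside of the top and their outer faces flush with the legs' outer faces.


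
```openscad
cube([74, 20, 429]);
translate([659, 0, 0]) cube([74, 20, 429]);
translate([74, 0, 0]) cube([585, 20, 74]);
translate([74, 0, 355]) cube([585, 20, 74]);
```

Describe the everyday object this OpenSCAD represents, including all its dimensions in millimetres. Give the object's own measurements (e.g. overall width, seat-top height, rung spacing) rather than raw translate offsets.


A rectangular picture frame lying in the x–z plane (depth along y). The opening is 585 mm wide (x) by 281 mm tall (z), surrounded by a border 74 mm wide on all four sides. The frame is 20 mm deep and is made of two full-height vertical stiles with two horizontal rails fitted between them.


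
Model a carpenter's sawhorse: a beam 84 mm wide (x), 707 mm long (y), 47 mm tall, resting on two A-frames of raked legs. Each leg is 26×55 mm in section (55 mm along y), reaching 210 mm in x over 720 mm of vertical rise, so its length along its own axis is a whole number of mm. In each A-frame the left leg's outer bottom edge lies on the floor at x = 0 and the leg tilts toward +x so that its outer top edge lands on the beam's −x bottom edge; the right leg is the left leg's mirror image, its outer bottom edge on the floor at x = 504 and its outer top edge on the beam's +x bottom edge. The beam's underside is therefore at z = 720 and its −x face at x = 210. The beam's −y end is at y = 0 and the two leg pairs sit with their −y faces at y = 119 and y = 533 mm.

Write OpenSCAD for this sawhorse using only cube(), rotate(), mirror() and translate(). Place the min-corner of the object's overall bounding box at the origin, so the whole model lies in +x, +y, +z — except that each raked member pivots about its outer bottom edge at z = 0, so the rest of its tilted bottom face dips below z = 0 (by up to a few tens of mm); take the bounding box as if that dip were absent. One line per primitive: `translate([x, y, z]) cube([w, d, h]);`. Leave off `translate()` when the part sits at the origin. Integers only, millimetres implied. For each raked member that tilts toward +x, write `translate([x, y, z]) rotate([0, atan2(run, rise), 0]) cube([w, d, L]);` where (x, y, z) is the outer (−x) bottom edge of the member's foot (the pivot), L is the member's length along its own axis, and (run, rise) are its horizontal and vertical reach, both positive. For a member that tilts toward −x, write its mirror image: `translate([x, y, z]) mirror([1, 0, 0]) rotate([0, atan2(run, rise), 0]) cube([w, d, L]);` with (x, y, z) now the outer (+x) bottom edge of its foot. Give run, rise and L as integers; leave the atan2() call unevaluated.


translate([210, 0, 720]) cube([84, 707, 47]);
translate([0, 119, 0]) rotate([0, atan2(210, 720), 0]) cube([26, 55, 750]);
translate([504, 119, 0]) mirror([1, 0, 0]) rotate([0, atan2(210, 720), 0]) cube([26, 55, 750]);
translate([0, 533, 0]) rotate([0, atan2(210, 720), 0]) cube([26, 55, 750]);
translate([504, 533, 0]) mirror([1, 0, 0]) rotate([0, atan2(210, 720), 0]) cube([26, 55, 750]);


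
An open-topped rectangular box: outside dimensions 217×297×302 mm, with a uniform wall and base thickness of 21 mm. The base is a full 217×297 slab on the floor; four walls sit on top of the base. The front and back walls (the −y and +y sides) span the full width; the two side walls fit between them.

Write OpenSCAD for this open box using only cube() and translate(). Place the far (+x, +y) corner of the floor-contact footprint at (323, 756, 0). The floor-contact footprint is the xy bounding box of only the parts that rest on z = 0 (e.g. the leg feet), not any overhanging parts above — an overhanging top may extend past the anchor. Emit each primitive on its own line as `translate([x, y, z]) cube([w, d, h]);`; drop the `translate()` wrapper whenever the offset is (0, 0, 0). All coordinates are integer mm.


translate([106, 459, 0]) cube([217, 297, 21]);
translate([106, 459, 21]) cube([217, 21, 281]);
translate([106, 735, 21]) cube([217, 21, 281]);
translate([106, 480, 21]) cube([21, 255, 281]);
translate([302, 480, 21]) cube([21, 255, 281]);


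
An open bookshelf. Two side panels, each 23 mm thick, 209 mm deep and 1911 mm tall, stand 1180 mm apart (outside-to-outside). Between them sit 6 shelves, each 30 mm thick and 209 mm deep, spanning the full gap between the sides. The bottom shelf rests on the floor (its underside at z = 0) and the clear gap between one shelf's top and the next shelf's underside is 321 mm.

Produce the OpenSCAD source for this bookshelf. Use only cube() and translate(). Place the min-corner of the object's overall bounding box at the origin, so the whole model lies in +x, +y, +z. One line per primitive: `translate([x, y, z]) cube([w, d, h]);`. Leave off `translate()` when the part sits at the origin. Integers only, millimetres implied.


cube([23, 209, 1911]);
translate([1157, 0, 0]) cube([23, 209, 1911]);
translate([23, 0, 0]) cube([1134, 209, 30]);
translate([23, 0, 351]) cube([1134, 209, 30]);
translate([23, 0, 702]) cube([1134, 209, 30]);
translate([23, 0, 1053]) cube([1134, 209, 30]);
translate([23, 0, 1404]) cube([1134, 209, 30]);
translate([23, 0, 1755]) cube([1134, 209, 30]);


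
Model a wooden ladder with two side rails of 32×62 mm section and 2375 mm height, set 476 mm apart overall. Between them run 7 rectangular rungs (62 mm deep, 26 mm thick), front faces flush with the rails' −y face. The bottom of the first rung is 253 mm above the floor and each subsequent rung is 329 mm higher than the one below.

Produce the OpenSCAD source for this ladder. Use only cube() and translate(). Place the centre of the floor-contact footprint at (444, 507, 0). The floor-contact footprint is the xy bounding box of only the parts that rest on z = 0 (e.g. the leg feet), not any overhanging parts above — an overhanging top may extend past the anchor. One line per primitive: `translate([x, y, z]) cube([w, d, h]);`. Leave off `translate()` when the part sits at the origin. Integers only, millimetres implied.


translate([206, 476, 0]) cube([32, 62, 2375]);
translate([650, 476, 0]) cube([32, 62, 2375]);
translate([238, 476, 253]) cube([412, 62, 26]);
translate([238, 476, 582]) cube([412, 62, 26]);
translate([238, 476, 911]) cube([412, 62, 26]);
translate([238, 476, 1240]) cube([412, 62, 26]);
translate([238, 476, 1569]) cube([412, 62, 26]);
translate([238, 476, 1898]) cube([412, 62, 26]);
translate([238, 476, 2227]) cube([412, 62, 26]);


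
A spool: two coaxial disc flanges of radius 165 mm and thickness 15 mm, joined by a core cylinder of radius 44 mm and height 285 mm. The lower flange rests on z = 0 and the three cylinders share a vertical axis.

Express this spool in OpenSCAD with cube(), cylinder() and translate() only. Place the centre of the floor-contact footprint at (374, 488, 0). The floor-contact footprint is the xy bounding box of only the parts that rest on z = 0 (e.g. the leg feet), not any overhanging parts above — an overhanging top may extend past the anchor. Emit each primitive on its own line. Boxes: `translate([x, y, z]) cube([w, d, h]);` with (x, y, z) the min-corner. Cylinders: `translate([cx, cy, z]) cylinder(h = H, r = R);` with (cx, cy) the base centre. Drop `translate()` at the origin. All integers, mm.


translate([374, 488, 0]) cylinder(h = 15, r = 165);
translate([374, 488, 15]) cylinder(h = 285, r = 44);
translate([374, 488, 300]) cylinder(h = 15, r = 165);


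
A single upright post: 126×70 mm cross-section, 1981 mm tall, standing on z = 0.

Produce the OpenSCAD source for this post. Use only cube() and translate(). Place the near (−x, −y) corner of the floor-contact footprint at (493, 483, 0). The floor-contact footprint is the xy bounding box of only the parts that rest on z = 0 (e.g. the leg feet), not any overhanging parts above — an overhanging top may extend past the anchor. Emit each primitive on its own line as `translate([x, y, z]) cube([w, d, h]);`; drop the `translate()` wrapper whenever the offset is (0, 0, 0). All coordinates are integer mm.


translate([493, 483, 0]) cube([126, 70, 1981]);


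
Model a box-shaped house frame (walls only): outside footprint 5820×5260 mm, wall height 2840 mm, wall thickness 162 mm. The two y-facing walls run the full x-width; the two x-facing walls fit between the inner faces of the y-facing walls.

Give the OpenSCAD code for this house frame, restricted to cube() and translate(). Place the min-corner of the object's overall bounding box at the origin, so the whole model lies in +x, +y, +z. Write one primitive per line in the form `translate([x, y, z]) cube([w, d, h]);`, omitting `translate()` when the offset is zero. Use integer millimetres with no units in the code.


cube([5820, 162, 2840]);
translate([0, 5098, 0]) cube([5820, 162, 2840]);
translate([0, 162, 0]) cube([162, 4936, 2840]);
translate([5658, 162, 0]) cube([162, 4936, 2840]);


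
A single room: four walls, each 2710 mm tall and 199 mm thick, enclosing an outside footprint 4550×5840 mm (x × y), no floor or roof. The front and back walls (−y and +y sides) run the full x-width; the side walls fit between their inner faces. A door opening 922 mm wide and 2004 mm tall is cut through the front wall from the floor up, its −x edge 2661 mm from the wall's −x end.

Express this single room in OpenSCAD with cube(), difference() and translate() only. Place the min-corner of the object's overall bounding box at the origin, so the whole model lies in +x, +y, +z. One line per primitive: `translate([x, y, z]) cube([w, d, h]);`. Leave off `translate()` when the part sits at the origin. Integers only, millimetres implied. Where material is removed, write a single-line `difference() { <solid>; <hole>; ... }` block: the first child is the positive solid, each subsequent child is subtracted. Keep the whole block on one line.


difference() { cube([4550, 199, 2710]); translate([2661, 0, 0]) cube([922, 199, 2004]); }
translate([0, 5641, 0]) cube([4550, 199, 2710]);
translate([0, 199, 0]) cube([199, 5442, 2710]);
translate([4351, 199, 0]) cube([199, 5442, 2710]);


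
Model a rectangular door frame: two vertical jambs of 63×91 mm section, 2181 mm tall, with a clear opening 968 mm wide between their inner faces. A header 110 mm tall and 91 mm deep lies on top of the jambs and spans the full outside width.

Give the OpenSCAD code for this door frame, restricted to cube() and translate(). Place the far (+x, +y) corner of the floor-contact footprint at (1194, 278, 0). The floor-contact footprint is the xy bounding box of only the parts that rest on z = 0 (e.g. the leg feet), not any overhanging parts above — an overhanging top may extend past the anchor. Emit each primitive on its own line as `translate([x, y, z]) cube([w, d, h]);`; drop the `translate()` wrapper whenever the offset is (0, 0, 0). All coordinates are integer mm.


translate([100, 187, 0]) cube([63, 91, 2181]);
translate([1131, 187, 0]) cube([63, 91, 2181]);
translate([100, 187, 2181]) cube([1094, 91, 110]);


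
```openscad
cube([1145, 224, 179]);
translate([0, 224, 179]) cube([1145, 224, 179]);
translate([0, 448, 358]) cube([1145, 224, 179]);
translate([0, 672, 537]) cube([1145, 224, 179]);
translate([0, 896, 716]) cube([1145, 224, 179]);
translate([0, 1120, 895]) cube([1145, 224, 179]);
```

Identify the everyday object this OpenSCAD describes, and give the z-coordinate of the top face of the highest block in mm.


A staircase. The total rise is 1074 mm.

6 identical blocks, each offset up and back from the previous — a staircase. Each step is 179 mm tall and there are 6 of them, so the total rise is 6 × 179 = 1074 mm.


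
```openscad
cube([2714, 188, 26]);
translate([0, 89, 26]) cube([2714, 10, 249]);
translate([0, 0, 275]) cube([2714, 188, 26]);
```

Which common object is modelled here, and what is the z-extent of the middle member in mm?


An I-beam. The web height is 249 mm.

Two wide flanges with a thin centred web — an I-beam. Overall 301 mm minus two 26 mm flanges gives a web of 301 − 2·26 = 249 mm.


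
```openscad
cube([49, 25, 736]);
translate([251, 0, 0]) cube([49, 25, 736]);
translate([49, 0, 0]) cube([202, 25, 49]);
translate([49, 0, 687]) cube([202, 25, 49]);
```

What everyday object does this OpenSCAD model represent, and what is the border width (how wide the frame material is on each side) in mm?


A picture frame. The border width is 49 mm.

Four thin pieces enclosing a rectangular opening — a picture frame. The two full-height stiles are 736 mm tall; the top rail sits at z = 687 and is 49 mm tall, so the border above the opening is 736 − 687 = 49 mm, matching the stile x-width.


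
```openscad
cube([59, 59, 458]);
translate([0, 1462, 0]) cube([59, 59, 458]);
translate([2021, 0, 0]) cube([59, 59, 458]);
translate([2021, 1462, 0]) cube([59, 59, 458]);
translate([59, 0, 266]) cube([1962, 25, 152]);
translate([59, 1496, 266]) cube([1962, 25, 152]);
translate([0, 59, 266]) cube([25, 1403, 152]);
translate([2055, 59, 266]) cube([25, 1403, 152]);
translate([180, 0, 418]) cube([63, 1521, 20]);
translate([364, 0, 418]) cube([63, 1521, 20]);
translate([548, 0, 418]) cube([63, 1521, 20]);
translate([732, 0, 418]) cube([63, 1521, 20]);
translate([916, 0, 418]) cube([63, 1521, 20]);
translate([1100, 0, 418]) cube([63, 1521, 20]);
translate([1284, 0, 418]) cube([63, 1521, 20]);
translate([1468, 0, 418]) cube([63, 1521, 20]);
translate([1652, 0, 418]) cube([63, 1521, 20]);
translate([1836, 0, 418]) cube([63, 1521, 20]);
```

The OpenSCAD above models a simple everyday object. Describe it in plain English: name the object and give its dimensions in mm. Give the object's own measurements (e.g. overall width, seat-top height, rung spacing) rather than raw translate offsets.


A bed frame 2080 mm long (x) by 1521 mm wide (y). Four 59×59 mm corner posts, 458 mm tall, at the corners of the footprint. Four rails of 25 mm thickness and 152 mm height run between adjacent posts with their undersides at z = 266 mm, their outer faces flush with the outside of the frame (the two x-running rails run between the posts' inner faces; the two y-running rails run between the posts' inner faces). 10 slats, each 63 mm wide (x) and 20 mm thick, lie across the top of the two x-running rails, running the full 1521 mm width of the frame in y; along x they sit between the end posts with a 121 mm gap after the −x posts and between neighbouring slats, leaving 122 mm before the +x posts.


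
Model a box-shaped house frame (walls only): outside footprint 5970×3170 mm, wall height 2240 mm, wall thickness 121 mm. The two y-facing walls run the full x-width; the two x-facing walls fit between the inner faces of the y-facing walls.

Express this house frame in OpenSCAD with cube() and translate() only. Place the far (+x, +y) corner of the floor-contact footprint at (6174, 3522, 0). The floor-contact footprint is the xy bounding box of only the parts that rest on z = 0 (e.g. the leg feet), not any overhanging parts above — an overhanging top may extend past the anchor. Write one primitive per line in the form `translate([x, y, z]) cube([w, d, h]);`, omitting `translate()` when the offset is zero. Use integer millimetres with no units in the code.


translate([204, 352, 0]) cube([5970, 121, 2240]);
translate([204, 3401, 0]) cube([5970, 121, 2240]);
translate([204, 473, 0]) cube([121, 2928, 2240]);
translate([6053, 473, 0]) cube([121, 2928, 2240]);


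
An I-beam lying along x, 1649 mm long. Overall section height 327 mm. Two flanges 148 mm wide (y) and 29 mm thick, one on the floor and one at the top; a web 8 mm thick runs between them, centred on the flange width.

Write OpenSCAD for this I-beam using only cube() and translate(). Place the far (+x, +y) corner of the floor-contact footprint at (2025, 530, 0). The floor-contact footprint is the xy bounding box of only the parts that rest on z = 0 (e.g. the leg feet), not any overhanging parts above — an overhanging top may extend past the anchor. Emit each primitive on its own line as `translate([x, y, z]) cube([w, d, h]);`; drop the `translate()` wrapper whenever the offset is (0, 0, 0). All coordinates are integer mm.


translate([376, 382, 0]) cube([1649, 148, 29]);
translate([376, 452, 29]) cube([1649, 8, 269]);
translate([376, 382, 298]) cube([1649, 148, 29]);


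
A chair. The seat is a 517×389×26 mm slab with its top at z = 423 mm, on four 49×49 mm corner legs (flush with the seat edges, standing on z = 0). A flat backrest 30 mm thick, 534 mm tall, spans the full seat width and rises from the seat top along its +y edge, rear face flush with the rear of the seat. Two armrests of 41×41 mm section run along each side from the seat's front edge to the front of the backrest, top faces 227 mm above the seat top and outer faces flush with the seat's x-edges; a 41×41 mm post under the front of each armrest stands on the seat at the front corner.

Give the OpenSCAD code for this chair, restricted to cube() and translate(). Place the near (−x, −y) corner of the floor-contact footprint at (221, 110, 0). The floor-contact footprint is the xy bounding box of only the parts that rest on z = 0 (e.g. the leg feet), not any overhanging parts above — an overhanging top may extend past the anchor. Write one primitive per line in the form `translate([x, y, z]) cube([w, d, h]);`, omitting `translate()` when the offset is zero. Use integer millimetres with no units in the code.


translate([221, 110, 397]) cube([517, 389, 26]);
translate([221, 110, 0]) cube([49, 49, 397]);
translate([689, 110, 0]) cube([49, 49, 397]);
translate([221, 450, 0]) cube([49, 49, 397]);
translate([689, 450, 0]) cube([49, 49, 397]);
translate([221, 469, 423]) cube([517, 30, 534]);
translate([221, 110, 609]) cube([41, 359, 41]);
translate([697, 110, 609]) cube([41, 359, 41]);
translate([221, 110, 423]) cube([41, 41, 186]);
translate([697, 110, 423]) cube([41, 41, 186]);


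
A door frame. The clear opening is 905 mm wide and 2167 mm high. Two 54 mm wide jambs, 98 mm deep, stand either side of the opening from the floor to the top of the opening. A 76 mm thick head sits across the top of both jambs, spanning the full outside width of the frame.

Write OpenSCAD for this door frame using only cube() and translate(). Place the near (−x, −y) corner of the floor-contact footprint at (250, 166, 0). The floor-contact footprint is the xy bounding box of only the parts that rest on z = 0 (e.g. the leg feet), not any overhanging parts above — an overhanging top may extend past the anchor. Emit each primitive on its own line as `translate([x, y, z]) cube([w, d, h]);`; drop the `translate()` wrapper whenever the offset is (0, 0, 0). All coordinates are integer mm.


translate([250, 166, 0]) cube([54, 98, 2167]);
translate([1209, 166, 0]) cube([54, 98, 2167]);
translate([250, 166, 2167]) cube([1013, 98, 76]);


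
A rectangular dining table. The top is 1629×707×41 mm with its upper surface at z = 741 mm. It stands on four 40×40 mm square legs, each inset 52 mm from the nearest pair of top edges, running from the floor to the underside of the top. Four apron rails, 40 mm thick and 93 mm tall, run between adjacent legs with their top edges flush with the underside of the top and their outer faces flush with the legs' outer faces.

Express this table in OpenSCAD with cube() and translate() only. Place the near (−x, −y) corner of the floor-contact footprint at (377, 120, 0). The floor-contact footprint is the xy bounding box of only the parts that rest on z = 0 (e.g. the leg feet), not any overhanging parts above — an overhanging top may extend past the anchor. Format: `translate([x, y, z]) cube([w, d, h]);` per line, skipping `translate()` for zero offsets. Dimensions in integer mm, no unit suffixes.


translate([325, 68, 700]) cube([1629, 707, 41]);
translate([377, 120, 0]) cube([40, 40, 700]);
translate([1862, 120, 0]) cube([40, 40, 700]);
translate([377, 683, 0]) cube([40, 40, 700]);
translate([1862, 683, 0]) cube([40, 40, 700]);
translate([417, 120, 607]) cube([1445, 40, 93]);
translate([417, 683, 607]) cube([1445, 40, 93]);
translate([377, 160, 607]) cube([40, 523, 93]);
translate([1862, 160, 607]) cube([40, 523, 93]);
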